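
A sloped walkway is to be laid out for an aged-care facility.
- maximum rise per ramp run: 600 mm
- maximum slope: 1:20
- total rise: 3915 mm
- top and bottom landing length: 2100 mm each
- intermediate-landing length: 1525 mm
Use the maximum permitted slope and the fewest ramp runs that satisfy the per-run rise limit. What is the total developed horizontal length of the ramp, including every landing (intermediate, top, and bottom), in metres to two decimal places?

⌈3915/600⌉ = 7 ramp runs. That means 6 intermediate landings.
Horizontal run for 3915 mm of rise at 1:20 is 3915 × 20 = 78300 mm.
6 intermediate landings contribute 6 × 1525 = 9150 mm.
Top and bottom landings: 2 × 2100 = 4200 mm.
Total = 78300 + 9150 + 4200 = 91650 mm.
= 91.65 m.

91.65 m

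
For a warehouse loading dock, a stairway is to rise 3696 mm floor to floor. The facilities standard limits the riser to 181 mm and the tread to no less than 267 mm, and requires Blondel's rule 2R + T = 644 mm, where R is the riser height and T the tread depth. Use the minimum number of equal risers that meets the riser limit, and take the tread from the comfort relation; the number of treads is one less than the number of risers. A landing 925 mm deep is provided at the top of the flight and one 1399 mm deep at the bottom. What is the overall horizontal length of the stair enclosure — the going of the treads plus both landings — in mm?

8164 mm

⌈3696/181⌉ = 21 risers.
Each riser is 3696/21 = 176 mm (≤ 181 mm).
T = 644 − 2·176 = 292 mm, which satisfies the 267 mm minimum.
Going = (21 − 1) × 292 = 5840 mm.
Enclosure = 5840 + 925 + 1399 = 8164 mm.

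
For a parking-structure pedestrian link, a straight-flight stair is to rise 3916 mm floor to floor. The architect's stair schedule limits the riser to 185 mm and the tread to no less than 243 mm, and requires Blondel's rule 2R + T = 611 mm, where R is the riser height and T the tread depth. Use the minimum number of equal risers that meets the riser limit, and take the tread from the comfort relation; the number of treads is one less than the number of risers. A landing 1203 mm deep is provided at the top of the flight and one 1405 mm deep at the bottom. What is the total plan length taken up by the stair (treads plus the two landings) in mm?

3916 / 185 = 21.168 → round up to 22 risers.
Each riser is 3916/22 = 178 mm (≤ 185 mm).
Tread T = 611 − 2 × 178 = 255 mm (≥ 243 mm).
22 risers give 21 treads; going = 21 × 255 = 5355 mm.
Add landings: 5355 + 1203 + 1405 = 7963 mm.

7963 mm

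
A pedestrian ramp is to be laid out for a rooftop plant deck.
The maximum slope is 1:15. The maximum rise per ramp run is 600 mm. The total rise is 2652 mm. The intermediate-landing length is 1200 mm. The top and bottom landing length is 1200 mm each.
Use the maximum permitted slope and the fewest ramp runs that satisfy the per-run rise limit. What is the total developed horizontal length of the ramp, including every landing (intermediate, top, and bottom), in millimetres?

46980 mm

2652 / 600 = 4.42, so 5 ramp runs are needed. That means 4 intermediate landings.
Ramp run (horizontal) at 1:15: 2652 × 15 = 39780 mm.
4 intermediate landings contribute 4 × 1200 = 4800 mm.
Top and bottom landings: 2 × 1200 = 2400 mm.
Total = 39780 + 4800 + 2400 = 46980 mm.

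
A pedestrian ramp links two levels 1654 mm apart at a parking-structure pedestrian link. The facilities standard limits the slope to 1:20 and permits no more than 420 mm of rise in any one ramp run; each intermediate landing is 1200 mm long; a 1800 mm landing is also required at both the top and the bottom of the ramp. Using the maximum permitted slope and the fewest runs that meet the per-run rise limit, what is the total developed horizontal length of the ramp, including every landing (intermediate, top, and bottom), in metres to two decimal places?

At most 420 each: 1654/420 = 3.94, giving 4 ramp runs. That means 3 intermediate landings.
Ramp run (horizontal) at 1:20: 1654 × 20 = 33080 mm.
3 intermediate landings contribute 3 × 1200 = 3600 mm.
Top and bottom landings: 2 × 1800 = 3600 mm.
Total = 33080 + 3600 + 3600 = 40280 mm.
= 40.28 m.

40.28 m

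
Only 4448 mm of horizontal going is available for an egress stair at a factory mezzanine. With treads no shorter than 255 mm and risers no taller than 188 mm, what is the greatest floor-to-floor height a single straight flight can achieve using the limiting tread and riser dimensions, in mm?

3384 mm

4448 / 255 = 17.44, so 17 treads fit.
Risers = treads + 1 = 18.
Maximum height = 18 × 188 = 3384 mm.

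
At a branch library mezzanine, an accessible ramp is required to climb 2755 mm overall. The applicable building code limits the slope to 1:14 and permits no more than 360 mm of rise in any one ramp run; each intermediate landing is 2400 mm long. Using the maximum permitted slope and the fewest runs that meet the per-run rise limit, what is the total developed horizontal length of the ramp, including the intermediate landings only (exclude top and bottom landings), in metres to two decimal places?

55.37 m

At most 360 each: 2755/360 = 7.65, giving 8 ramp runs. That means 7 intermediate landings.
Horizontal run for 2755 mm of rise at 1:14 is 2755 × 14 = 38570 mm.
Intermediate landings: 7 × 2400 = 16800 mm.
Total developed length = 38570 + 16800 = 55370 mm.
= 55.37 m.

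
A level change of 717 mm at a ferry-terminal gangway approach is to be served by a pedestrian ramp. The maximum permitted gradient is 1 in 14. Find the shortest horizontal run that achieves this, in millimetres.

Run = rise × 14 = 717 × 14 = 10038 mm.

10038 mm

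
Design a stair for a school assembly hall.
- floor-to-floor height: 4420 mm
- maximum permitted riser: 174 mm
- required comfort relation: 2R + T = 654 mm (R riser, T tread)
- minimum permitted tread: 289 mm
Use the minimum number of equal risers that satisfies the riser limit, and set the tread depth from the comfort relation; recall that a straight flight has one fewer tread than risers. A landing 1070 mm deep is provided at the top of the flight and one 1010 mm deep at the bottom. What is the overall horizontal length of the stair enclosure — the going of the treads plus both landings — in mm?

⌈4420/174⌉ = 26 risers.
Each riser is 4420/26 = 170 mm (≤ 174 mm).
From 2R + T = 654: T = 654 − 340 = 314 mm.
Going = (26 − 1) × 314 = 7850 mm.
Enclosure = 7850 + 1070 + 1010 = 9930 mm.

9930 mm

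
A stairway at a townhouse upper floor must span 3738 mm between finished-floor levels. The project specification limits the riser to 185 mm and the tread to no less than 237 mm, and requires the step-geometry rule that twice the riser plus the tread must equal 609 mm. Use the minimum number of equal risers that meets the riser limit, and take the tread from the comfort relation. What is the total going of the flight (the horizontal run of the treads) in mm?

5060 mm

⌈3738/185⌉ = 21 risers.
Each riser is 3738/21 = 178 mm (≤ 185 mm).
T = 609 − 2·178 = 253 mm, which satisfies the 237 mm minimum.
21 risers give 20 treads; going = 20 × 253 = 5060 mm.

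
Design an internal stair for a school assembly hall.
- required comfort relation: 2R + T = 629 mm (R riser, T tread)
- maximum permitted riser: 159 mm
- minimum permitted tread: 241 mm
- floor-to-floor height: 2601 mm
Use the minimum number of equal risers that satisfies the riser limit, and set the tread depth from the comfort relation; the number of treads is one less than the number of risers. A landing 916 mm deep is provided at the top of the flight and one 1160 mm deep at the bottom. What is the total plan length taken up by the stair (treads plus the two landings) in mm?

2601 / 159 = 16.36, so 17 risers are needed.
Riser R = 2601 / 17 = 153 mm, within the 159 mm limit.
From 2R + T = 629: T = 629 − 306 = 323 mm.
Treads = 17 − 1 = 16; going = 16 × 323 = 5168 mm.
Add landings: 5168 + 916 + 1160 = 7244 mm.

7244 mm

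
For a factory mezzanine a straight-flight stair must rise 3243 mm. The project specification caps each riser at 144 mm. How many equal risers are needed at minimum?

⌈3243/144⌉ = 23 risers.

23 risers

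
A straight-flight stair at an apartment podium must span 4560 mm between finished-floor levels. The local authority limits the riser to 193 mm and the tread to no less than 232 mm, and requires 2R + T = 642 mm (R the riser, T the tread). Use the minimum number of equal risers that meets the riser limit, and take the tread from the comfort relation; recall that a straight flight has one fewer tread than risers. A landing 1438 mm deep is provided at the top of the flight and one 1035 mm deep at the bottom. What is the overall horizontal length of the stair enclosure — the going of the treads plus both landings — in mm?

8499 mm

At most 193 each: 4560/193 = 23.63, giving 24 risers.
R = 4560 ÷ 24 = 190 mm.
T = 642 − 2·190 = 262 mm, which satisfies the 232 mm minimum.
24 risers give 23 treads; going = 23 × 262 = 6026 mm.
Add landings: 6026 + 1438 + 1035 = 8499 mm.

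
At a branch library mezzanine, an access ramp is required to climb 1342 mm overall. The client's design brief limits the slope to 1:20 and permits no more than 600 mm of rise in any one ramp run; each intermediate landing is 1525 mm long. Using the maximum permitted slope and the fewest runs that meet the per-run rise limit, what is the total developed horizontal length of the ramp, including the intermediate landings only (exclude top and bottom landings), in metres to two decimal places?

29.89 m

At most 600 each: 1342/600 = 2.24, giving 3 ramp runs. That means 2 intermediate landings.
Horizontal run for 1342 mm of rise at 1:20 is 1342 × 20 = 26840 mm.
Intermediate landings: 2 × 1525 = 3050 mm.
Total developed length = 26840 + 3050 = 29890 mm.
= 29.89 m.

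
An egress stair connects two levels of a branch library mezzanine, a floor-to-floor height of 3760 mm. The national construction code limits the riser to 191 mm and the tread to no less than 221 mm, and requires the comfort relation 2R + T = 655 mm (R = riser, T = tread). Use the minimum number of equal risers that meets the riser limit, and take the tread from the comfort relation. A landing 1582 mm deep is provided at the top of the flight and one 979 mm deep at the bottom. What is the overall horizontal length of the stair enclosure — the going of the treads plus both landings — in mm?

7862 mm

3760 / 191 = 19.69, so 20 risers are needed.
Each riser is 3760/20 = 188 mm (≤ 191 mm).
T = 655 − 2·188 = 279 mm, which satisfies the 221 mm minimum.
Treads = 20 − 1 = 19; going = 19 × 279 = 5301 mm.
Add landings: 5301 + 1582 + 979 = 7862 mm.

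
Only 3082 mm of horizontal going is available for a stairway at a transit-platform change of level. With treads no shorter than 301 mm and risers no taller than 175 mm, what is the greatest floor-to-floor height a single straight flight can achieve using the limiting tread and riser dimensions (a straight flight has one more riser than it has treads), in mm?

1925 mm

Treads that fit: ⌊3082 / 301⌋ = 10.
Risers = treads + 1 = 11.
Maximum height = 11 × 175 = 1925 mm.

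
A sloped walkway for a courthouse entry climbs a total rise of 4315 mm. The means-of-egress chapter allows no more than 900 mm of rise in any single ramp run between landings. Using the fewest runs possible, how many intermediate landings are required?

⌈4315/900⌉ = 5 ramp runs.
5 runs are separated by 4 intermediate landings.

4 intermediate landings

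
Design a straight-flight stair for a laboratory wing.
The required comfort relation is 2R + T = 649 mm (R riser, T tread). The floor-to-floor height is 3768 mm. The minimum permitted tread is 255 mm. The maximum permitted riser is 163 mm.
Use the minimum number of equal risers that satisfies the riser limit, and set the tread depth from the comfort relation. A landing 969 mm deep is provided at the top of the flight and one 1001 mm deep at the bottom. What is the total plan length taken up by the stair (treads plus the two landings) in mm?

3768 / 163 = 23.12, so 24 risers are needed.
R = 3768 ÷ 24 = 157 mm.
From 2R + T = 649: T = 649 − 314 = 335 mm.
Treads = 24 − 1 = 23; going = 23 × 335 = 7705 mm.
Enclosure = 7705 + 969 + 1001 = 9675 mm.

9675 mm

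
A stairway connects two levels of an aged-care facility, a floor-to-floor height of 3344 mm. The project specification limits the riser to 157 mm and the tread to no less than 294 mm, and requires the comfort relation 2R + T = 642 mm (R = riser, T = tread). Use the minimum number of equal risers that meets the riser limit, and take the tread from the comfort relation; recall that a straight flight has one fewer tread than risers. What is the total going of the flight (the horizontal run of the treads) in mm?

At most 157 each: 3344/157 = 21.30, giving 22 risers.
Riser R = 3344 / 22 = 152 mm, within the 157 mm limit.
Tread T = 642 − 2 × 152 = 338 mm (≥ 294 mm).
Treads = 22 − 1 = 21; going = 21 × 338 = 7098 mm.

7098 mm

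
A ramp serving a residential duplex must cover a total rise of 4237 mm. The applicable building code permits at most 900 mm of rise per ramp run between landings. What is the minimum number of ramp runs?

At most 900 each: 4237/900 = 4.71, giving 5 ramp runs.

5 runs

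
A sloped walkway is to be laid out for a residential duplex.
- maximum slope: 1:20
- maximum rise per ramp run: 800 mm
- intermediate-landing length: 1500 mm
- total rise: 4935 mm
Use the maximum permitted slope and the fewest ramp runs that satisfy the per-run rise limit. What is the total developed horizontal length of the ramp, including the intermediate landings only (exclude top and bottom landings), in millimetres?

107700 mm

4935 / 800 = 6.169 → round up to 7 ramp runs. That means 6 intermediate landings.
Horizontal run for 4935 mm of rise at 1:20 is 4935 × 20 = 98700 mm.
Intermediate landings: 6 × 1500 = 9000 mm.
Total developed length = 98700 + 9000 = 107700 mm.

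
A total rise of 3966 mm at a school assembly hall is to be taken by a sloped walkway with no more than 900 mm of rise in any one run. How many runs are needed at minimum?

⌈3966/900⌉ = 5 ramp runs.

5 runs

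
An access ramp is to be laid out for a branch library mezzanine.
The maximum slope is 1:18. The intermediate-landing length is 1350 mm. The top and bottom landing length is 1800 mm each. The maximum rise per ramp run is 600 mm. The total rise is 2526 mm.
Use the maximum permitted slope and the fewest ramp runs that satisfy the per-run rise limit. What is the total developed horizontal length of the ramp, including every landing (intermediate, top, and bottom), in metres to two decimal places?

54.47 m

⌈2526/600⌉ = 5 ramp runs. That means 4 intermediate landings.
Horizontal run for 2526 mm of rise at 1:18 is 2526 × 18 = 45468 mm.
4 intermediate landings contribute 4 × 1350 = 5400 mm.
Top and bottom landings: 2 × 1800 = 3600 mm.
Total = 45468 + 5400 + 3600 = 54468 mm.
= 54.47 m.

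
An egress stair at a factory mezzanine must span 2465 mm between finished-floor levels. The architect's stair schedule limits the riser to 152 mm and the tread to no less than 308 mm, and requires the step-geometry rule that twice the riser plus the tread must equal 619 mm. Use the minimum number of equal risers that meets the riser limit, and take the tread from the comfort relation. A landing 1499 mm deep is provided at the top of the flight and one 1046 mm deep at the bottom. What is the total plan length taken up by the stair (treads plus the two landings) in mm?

7809 mm

2465 / 152 = 16.22, so 17 risers are needed.
Each riser is 2465/17 = 145 mm (≤ 152 mm).
From 2R + T = 619: T = 619 − 290 = 329 mm.
Treads = 17 − 1 = 16; going = 16 × 329 = 5264 mm.
Enclosure = 5264 + 1499 + 1046 = 7809 mm.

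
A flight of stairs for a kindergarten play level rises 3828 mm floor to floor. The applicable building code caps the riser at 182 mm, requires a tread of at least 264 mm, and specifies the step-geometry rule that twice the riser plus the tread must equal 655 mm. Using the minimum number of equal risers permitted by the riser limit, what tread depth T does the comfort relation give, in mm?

3828 / 182 = 21.03, so 22 risers are needed.
Riser R = 3828 / 22 = 174 mm, within the 182 mm limit.
Tread T = 655 − 2 × 174 = 307 mm (≥ 264 mm).

307 mm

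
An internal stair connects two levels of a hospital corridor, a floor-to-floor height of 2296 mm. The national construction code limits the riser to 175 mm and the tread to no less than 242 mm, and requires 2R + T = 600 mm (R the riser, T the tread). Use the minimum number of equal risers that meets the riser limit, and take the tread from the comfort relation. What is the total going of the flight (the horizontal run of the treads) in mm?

3536 mm

2296 / 175 = 13.120 → round up to 14 risers.
Each riser is 2296/14 = 164 mm (≤ 175 mm).
Tread T = 600 − 2 × 164 = 272 mm (≥ 242 mm).
Going = (14 − 1) × 272 = 3536 mm.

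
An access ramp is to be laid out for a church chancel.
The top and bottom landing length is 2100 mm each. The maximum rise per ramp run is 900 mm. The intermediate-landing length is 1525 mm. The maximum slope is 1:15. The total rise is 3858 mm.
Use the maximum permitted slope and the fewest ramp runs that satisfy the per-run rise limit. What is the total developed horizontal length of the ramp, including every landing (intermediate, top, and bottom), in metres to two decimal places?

⌈3858/900⌉ = 5 ramp runs. That means 4 intermediate landings.
Ramp run (horizontal) at 1:15: 3858 × 15 = 57870 mm.
4 intermediate landings contribute 4 × 1525 = 6100 mm.
Top and bottom landings: 2 × 2100 = 4200 mm.
Total = 57870 + 6100 + 4200 = 68170 mm.
= 68.17 m.

68.17 m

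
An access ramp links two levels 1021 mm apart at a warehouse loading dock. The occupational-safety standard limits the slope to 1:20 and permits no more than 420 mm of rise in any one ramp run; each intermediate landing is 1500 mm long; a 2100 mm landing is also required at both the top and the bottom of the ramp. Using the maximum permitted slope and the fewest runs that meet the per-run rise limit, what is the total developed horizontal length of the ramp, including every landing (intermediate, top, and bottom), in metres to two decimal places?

⌈1021/420⌉ = 3 ramp runs. That means 2 intermediate landings.
Horizontal run for 1021 mm of rise at 1:20 is 1021 × 20 = 20420 mm.
2 intermediate landings contribute 2 × 1500 = 3000 mm.
Top and bottom landings: 2 × 2100 = 4200 mm.
Total = 20420 + 3000 + 4200 = 27620 mm.
= 27.62 m.

27.62 m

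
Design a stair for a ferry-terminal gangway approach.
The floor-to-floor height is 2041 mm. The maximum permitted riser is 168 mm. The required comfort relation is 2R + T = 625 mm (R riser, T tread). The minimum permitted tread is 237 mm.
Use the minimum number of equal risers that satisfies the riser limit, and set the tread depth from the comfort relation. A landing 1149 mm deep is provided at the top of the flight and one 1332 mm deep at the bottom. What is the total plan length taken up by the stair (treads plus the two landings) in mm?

2041 / 168 = 12.15, so 13 risers are needed.
R = 2041 ÷ 13 = 157 mm.
From 2R + T = 625: T = 625 − 314 = 311 mm.
13 risers give 12 treads; going = 12 × 311 = 3732 mm.
Enclosure = 3732 + 1149 + 1332 = 6213 mm.

6213 mm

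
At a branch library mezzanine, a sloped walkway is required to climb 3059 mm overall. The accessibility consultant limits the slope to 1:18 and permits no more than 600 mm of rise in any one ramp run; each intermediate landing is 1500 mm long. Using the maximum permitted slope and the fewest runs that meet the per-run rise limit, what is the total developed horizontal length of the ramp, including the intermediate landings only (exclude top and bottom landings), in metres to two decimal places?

At most 600 each: 3059/600 = 5.10, giving 6 ramp runs. That means 5 intermediate landings.
Ramp run (horizontal) at 1:18: 3059 × 18 = 55062 mm.
5 intermediate landings contribute 5 × 1500 = 7500 mm.
Total developed length = 55062 + 7500 = 62562 mm.
= 62.56 m.

62.56 m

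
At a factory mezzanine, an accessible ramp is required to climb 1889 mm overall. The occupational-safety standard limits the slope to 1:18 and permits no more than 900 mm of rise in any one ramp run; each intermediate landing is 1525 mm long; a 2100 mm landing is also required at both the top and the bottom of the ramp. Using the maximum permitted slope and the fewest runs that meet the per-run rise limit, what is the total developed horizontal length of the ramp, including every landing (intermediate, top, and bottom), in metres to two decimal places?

⌈1889/900⌉ = 3 ramp runs. That means 2 intermediate landings.
Ramp run (horizontal) at 1:18: 1889 × 18 = 34002 mm.
Intermediate landings: 2 × 1525 = 3050 mm.
Top and bottom landings: 2 × 2100 = 4200 mm.
Total = 34002 + 3050 + 4200 = 41252 mm.
= 41.25 m.

41.25 m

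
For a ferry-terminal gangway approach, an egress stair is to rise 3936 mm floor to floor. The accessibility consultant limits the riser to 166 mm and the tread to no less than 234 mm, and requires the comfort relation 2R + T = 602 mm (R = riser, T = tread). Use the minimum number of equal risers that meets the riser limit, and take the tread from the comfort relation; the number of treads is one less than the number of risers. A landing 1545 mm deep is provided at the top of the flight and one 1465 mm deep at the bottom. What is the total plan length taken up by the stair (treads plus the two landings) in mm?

9312 mm

At most 166 each: 3936/166 = 23.71, giving 24 risers.
Each riser is 3936/24 = 164 mm (≤ 166 mm).
Tread T = 602 − 2 × 164 = 274 mm (≥ 234 mm).
24 risers give 23 treads; going = 23 × 274 = 6302 mm.
Add landings: 6302 + 1545 + 1465 = 9312 mm.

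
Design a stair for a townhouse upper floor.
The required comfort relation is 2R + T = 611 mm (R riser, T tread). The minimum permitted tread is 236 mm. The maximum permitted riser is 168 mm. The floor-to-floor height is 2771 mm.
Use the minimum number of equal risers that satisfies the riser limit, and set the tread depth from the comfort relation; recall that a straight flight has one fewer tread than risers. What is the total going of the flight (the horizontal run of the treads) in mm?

4560 mm

2771 / 168 = 16.49, so 17 risers are needed.
Each riser is 2771/17 = 163 mm (≤ 168 mm).
Tread T = 611 − 2 × 163 = 285 mm (≥ 236 mm).
Going = (17 − 1) × 285 = 4560 mm.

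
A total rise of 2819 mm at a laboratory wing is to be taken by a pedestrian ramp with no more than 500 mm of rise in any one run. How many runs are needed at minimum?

At most 500 each: 2819/500 = 5.64, giving 6 ramp runs.

6 runs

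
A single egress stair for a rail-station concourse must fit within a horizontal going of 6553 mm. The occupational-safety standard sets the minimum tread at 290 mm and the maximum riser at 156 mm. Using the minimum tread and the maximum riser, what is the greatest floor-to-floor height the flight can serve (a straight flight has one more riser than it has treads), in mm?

3588 mm

Treads that fit: ⌊6553 / 290⌋ = 22.
Risers = treads + 1 = 23.
Maximum height = 23 × 156 = 3588 mm.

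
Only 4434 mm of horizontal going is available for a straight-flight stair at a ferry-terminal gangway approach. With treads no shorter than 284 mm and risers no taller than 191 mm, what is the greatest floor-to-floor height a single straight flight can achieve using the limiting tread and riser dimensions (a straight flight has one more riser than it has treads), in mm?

3056 mm

4434 / 284 = 15.61, so 15 treads fit.
Risers = treads + 1 = 16.
Maximum height = 16 × 191 = 3056 mm.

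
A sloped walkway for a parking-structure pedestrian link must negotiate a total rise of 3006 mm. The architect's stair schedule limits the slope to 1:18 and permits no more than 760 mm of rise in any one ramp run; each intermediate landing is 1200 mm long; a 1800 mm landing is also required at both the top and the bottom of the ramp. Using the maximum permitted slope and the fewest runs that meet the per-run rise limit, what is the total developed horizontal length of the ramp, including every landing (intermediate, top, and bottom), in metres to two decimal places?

61.31 m

⌈3006/760⌉ = 4 ramp runs. That means 3 intermediate landings.
Horizontal run for 3006 mm of rise at 1:18 is 3006 × 18 = 54108 mm.
3 intermediate landings contribute 3 × 1200 = 3600 mm.
Top and bottom landings: 2 × 1800 = 3600 mm.
Total = 54108 + 3600 + 3600 = 61308 mm.
= 61.31 m.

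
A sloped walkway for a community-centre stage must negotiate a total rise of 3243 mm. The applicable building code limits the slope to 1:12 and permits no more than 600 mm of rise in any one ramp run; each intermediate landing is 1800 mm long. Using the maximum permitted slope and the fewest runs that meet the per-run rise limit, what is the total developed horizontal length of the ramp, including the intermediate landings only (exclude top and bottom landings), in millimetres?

47916 mm

3243 / 600 = 5.405 → round up to 6 ramp runs. That means 5 intermediate landings.
Horizontal run for 3243 mm of rise at 1:12 is 3243 × 12 = 38916 mm.
5 intermediate landings contribute 5 × 1800 = 9000 mm.
Total developed length = 38916 + 9000 = 47916 mm.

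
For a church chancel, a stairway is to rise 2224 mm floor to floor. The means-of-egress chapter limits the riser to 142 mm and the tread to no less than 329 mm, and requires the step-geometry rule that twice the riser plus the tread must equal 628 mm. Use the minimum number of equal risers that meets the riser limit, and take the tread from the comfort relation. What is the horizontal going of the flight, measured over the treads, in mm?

5250 mm

At most 142 each: 2224/142 = 15.66, giving 16 risers.
Riser R = 2224 / 16 = 139 mm, within the 142 mm limit.
Tread T = 628 − 2 × 139 = 350 mm (≥ 329 mm).
16 risers give 15 treads; going = 15 × 350 = 5250 mm.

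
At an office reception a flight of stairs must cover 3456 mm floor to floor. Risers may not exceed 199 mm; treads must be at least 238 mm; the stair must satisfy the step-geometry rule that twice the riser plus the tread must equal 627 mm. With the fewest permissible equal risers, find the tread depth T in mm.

⌈3456/199⌉ = 18 risers.
R = 3456 ÷ 18 = 192 mm.
T = 627 − 2·192 = 243 mm, which satisfies the 238 mm minimum.

243 mm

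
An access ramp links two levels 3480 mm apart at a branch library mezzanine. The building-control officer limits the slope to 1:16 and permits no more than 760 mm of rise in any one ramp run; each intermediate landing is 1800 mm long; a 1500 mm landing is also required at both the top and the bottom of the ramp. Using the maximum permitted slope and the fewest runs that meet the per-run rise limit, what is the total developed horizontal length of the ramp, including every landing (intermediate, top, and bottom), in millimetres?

3480 / 760 = 4.58, so 5 ramp runs are needed. That means 4 intermediate landings.
Horizontal run for 3480 mm of rise at 1:16 is 3480 × 16 = 55680 mm.
4 intermediate landings contribute 4 × 1800 = 7200 mm.
Top and bottom landings: 2 × 1500 = 3000 mm.
Total = 55680 + 7200 + 3000 = 65880 mm.

65880 mm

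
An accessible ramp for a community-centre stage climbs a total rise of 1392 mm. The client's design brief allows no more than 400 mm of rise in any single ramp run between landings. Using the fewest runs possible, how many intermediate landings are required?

1392 / 400 = 3.48, so 4 ramp runs are needed.
4 runs are separated by 3 intermediate landings.

3 intermediate landings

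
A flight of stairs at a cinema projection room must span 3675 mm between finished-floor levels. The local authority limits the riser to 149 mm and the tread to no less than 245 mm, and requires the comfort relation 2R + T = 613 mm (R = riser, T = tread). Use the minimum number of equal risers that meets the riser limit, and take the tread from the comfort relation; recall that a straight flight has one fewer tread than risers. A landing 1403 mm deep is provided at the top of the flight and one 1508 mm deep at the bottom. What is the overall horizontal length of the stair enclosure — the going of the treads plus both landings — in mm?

⌈3675/149⌉ = 25 risers.
Riser R = 3675 / 25 = 147 mm, within the 149 mm limit.
From 2R + T = 613: T = 613 − 294 = 319 mm.
Going = (25 − 1) × 319 = 7656 mm.
Enclosure = 7656 + 1403 + 1508 = 10567 mm.

10567 mm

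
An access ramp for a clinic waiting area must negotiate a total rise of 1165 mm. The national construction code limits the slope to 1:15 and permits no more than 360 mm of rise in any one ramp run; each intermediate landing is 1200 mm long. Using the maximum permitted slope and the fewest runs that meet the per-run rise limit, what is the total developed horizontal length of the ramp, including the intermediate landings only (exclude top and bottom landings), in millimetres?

21075 mm

⌈1165/360⌉ = 4 ramp runs. That means 3 intermediate landings.
Horizontal run for 1165 mm of rise at 1:15 is 1165 × 15 = 17475 mm.
Intermediate landings: 3 × 1200 = 3600 mm.
Total developed length = 17475 + 3600 = 21075 mm.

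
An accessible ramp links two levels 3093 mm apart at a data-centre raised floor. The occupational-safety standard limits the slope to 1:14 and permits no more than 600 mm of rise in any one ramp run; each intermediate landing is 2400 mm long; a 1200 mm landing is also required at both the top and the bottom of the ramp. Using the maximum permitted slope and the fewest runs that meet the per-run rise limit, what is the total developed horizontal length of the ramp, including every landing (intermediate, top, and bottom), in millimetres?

57702 mm

3093 / 600 = 5.16, so 6 ramp runs are needed. That means 5 intermediate landings.
Ramp run (horizontal) at 1:14: 3093 × 14 = 43302 mm.
Intermediate landings: 5 × 2400 = 12000 mm.
Top and bottom landings: 2 × 1200 = 2400 mm.
Total = 43302 + 12000 + 2400 = 57702 mm.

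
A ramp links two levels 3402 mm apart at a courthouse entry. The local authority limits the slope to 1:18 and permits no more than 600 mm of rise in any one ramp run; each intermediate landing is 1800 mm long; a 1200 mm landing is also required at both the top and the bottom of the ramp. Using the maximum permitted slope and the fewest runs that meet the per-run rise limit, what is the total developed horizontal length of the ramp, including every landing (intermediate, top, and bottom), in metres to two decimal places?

72.64 m

3402 / 600 = 5.670 → round up to 6 ramp runs. That means 5 intermediate landings.
Horizontal run for 3402 mm of rise at 1:18 is 3402 × 18 = 61236 mm.
Intermediate landings: 5 × 1800 = 9000 mm.
Top and bottom landings: 2 × 1200 = 2400 mm.
Total = 61236 + 9000 + 2400 = 72636 mm.
= 72.64 m.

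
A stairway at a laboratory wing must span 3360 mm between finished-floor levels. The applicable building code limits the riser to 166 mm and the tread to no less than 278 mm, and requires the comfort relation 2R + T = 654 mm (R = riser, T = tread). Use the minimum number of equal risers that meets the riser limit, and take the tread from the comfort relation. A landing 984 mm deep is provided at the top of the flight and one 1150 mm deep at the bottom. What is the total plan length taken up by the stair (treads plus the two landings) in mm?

8814 mm

3360 / 166 = 20.24, so 21 risers are needed.
R = 3360 ÷ 21 = 160 mm.
Tread T = 654 − 2 × 160 = 334 mm (≥ 278 mm).
Treads = 21 − 1 = 20; going = 20 × 334 = 6680 mm.
Enclosure = 6680 + 984 + 1150 = 8814 mm.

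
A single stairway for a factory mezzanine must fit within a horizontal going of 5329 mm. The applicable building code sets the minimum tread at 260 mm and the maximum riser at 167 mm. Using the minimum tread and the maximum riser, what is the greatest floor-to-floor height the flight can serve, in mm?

3507 mm

5329 / 260 = 20.50, so 20 treads fit.
Risers = treads + 1 = 21.
Maximum height = 21 × 167 = 3507 mm.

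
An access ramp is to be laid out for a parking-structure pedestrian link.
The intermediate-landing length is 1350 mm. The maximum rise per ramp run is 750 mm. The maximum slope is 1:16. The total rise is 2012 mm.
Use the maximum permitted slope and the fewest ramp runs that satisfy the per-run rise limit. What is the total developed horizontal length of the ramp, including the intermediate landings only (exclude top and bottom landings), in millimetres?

2012 / 750 = 2.68, so 3 ramp runs are needed. That means 2 intermediate landings.
Horizontal run for 2012 mm of rise at 1:16 is 2012 × 16 = 32192 mm.
2 intermediate landings contribute 2 × 1350 = 2700 mm.
Total developed length = 32192 + 2700 = 34892 mm.

34892 mm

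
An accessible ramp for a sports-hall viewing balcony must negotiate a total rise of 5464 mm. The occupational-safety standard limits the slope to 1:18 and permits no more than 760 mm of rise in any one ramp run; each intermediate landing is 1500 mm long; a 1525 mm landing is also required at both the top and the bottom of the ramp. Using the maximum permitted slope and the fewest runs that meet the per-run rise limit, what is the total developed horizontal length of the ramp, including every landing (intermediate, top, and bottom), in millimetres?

At most 760 each: 5464/760 = 7.19, giving 8 ramp runs. That means 7 intermediate landings.
Horizontal run for 5464 mm of rise at 1:18 is 5464 × 18 = 98352 mm.
Intermediate landings: 7 × 1500 = 10500 mm.
Top and bottom landings: 2 × 1525 = 3050 mm.
Total = 98352 + 10500 + 3050 = 111902 mm.

111902 mm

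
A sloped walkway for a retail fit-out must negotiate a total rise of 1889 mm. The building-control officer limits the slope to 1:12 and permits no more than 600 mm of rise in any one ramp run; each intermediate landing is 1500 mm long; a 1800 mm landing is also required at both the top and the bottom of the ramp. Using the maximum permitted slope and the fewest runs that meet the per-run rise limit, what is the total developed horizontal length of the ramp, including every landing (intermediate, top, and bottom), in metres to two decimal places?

1889 / 600 = 3.148 → round up to 4 ramp runs. That means 3 intermediate landings.
Ramp run (horizontal) at 1:12: 1889 × 12 = 22668 mm.
3 intermediate landings contribute 3 × 1500 = 4500 mm.
Top and bottom landings: 2 × 1800 = 3600 mm.
Total = 22668 + 4500 + 3600 = 30768 mm.
= 30.77 m.

30.77 m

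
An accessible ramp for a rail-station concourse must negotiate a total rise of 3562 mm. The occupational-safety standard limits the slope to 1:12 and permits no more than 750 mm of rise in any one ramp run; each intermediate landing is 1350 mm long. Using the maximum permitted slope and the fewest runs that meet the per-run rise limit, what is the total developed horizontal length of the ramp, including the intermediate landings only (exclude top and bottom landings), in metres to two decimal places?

⌈3562/750⌉ = 5 ramp runs. That means 4 intermediate landings.
Ramp run (horizontal) at 1:12: 3562 × 12 = 42744 mm.
Intermediate landings: 4 × 1350 = 5400 mm.
Developed length = 42744 + 5400 = 48144 mm.
= 48.14 m.

48.14 m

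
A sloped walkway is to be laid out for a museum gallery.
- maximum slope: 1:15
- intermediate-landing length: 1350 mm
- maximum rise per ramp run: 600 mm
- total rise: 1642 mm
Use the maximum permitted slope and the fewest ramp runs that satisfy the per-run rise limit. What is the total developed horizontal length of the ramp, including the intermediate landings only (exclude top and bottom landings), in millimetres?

27330 mm

1642 / 600 = 2.74, so 3 ramp runs are needed. That means 2 intermediate landings.
Horizontal run for 1642 mm of rise at 1:15 is 1642 × 15 = 24630 mm.
Intermediate landings: 2 × 1350 = 2700 mm.
Total developed length = 24630 + 2700 = 27330 mm.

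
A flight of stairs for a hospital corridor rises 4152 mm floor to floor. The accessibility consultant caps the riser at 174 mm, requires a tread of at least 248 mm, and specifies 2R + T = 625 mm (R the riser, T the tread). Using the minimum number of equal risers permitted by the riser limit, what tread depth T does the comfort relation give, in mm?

279 mm

At most 174 each: 4152/174 = 23.86, giving 24 risers.
Each riser is 4152/24 = 173 mm (≤ 174 mm).
T = 625 − 2·173 = 279 mm, which satisfies the 248 mm minimum.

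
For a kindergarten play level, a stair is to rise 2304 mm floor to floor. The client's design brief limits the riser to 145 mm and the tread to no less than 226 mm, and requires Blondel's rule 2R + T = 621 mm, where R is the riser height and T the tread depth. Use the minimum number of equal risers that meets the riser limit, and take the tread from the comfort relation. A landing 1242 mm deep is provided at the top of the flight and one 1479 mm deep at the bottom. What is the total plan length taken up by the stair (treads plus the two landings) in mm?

⌈2304/145⌉ = 16 risers.
Each riser is 2304/16 = 144 mm (≤ 145 mm).
From 2R + T = 621: T = 621 − 288 = 333 mm.
16 risers give 15 treads; going = 15 × 333 = 4995 mm.
Add landings: 4995 + 1242 + 1479 = 7716 mm.

7716 mm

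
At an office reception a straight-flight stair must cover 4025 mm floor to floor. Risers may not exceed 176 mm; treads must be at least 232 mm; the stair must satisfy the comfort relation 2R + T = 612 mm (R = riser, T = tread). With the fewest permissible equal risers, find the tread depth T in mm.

4025 / 176 = 22.869 → round up to 23 risers.
Each riser is 4025/23 = 175 mm (≤ 176 mm).
From 2R + T = 612: T = 612 − 350 = 262 mm.

262 mm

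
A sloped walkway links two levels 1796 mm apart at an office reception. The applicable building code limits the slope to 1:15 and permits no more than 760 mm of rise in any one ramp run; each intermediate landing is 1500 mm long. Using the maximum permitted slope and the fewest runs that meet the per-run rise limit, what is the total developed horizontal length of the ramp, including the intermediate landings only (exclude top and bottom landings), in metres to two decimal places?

29.94 m

1796 / 760 = 2.36, so 3 ramp runs are needed. That means 2 intermediate landings.
Horizontal run for 1796 mm of rise at 1:15 is 1796 × 15 = 26940 mm.
Intermediate landings: 2 × 1500 = 3000 mm.
Total developed length = 26940 + 3000 = 29940 mm.
= 29.94 m.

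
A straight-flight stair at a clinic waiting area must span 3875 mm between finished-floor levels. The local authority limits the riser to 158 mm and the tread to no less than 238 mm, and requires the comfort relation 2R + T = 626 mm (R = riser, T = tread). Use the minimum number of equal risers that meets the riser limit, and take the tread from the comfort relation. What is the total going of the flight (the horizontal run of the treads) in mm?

⌈3875/158⌉ = 25 risers.
Riser R = 3875 / 25 = 155 mm, within the 158 mm limit.
Tread T = 626 − 2 × 155 = 316 mm (≥ 238 mm).
Treads = 25 − 1 = 24; going = 24 × 316 = 7584 mm.

7584 mm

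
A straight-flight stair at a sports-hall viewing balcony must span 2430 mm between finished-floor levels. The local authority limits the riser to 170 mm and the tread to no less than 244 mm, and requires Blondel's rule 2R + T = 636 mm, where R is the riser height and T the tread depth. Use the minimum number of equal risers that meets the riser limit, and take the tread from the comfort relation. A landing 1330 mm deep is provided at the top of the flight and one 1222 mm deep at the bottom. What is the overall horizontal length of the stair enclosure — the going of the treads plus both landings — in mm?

2430 / 170 = 14.294 → round up to 15 risers.
Riser R = 2430 / 15 = 162 mm, within the 170 mm limit.
From 2R + T = 636: T = 636 − 324 = 312 mm.
15 risers give 14 treads; going = 14 × 312 = 4368 mm.
Enclosure = 4368 + 1330 + 1222 = 6920 mm.

6920 mm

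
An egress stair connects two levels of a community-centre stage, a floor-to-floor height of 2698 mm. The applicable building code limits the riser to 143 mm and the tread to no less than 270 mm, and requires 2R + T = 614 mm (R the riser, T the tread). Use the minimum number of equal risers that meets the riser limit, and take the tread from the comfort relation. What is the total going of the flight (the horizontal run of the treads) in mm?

5940 mm

2698 / 143 = 18.87, so 19 risers are needed.
Riser R = 2698 / 19 = 142 mm, within the 143 mm limit.
From 2R + T = 614: T = 614 − 284 = 330 mm.
Treads = 19 − 1 = 18; going = 18 × 330 = 5940 mm.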